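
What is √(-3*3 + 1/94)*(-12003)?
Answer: -156039*I*√470/94 ≈ -35988.0*I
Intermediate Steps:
√(-3*3 + 1/94)*(-12003) = √(-9 + 1/94)*(-12003) = √(-845/94)*(-12003) = (13*I*√470/94)*(-12003) = -156039*I*√470/94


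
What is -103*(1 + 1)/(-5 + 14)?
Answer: -206/9 ≈ -22.889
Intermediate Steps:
-103*(1 + 1)/(-5 + 14) = -206/9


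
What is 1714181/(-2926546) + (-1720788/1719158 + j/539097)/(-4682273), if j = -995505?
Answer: -7700493151935056293287/13146727697026787510738 ≈ -0.58573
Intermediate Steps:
1714181/(-2926546) + (-1720788/1719158 + j/539097)/(-4682273) = 1714181/(-2926546) + (-1720788/1719158 - 995505/539097)/(-4682273) = 1714181*(-1/2926546) + (-1720788*1/1719158 - 995505*1/539097)*(-1/4682273) = -244883/418078 + (-860394/859579 - 331835/179699)*(-1/4682273) = -244883/418078 - 19123927777/6715890727*(-1/4682273) = -244883/418078 + 19123927777/31445633821982471 = -7700493151935056293287/13146727697026787510738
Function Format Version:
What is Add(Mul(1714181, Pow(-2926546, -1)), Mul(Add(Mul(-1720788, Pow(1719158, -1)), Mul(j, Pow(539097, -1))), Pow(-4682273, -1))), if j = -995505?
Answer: Rational(-7700493151935056293287, 13146727697026787510738) ≈ -0.58573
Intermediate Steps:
Add(Mul(1714181, Pow(-2926546, -1)), Mul(Add(Mul(-1720788, Pow(1719158, -1)), Mul(j, Pow(539097, -1))), Pow(-4682273, -1))) = Add(Mul(1714181, Pow(-2926546, -1)), Mul(Add(Mul(-1720788, Pow(1719158, -1)), Mul(-995505, Pow(539097, -1))), Pow(-4682273, -1))) = Add(Mul(1714181, Rational(-1, 2926546)), Mul(Add(Mul(-1720788, Rational(1, 1719158)), Mul(-995505, Rational(1, 539097))), Rational(-1, 4682273))) = Add(Rational(-244883, 418078), Mul(Add(Rational(-860394, 859579), Rational(-331835, 179699)), Rational(-1, 4682273))) = Add(Rational(-244883, 418078), Mul(Rational(-19123927777, 6715890727), Rational(-1, 4682273))) = Add(Rational(-244883, 418078), Rational(19123927777, 31445633821982471)) = Rational(-7700493151935056293287, 13146727697026787510738)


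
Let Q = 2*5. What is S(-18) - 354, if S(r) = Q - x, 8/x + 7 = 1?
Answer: -1028/3 ≈ -342.67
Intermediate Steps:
x = -4/3 (x = 8/(-7 + 1) = 8/(-6) = 8*(-⅙) = -4/3 ≈ -1.3333)
Q = 10
S(r) = 34/3 (S(r) = 10 - 1*(-4/3) = 10 + 4/3 = 34/3)
S(-18) - 354 = 34/3 - 354 = -1028/3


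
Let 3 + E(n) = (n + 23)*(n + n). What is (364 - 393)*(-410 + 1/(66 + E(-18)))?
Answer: 1391159/117 ≈ 11890.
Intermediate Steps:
E(n) = -3 + 2*n*(23 + n) (E(n) = -3 + (n + 23)*(n + n) = -3 + (23 + n)*(2*n) = -3 + 2*n*(23 + n))
(364 - 393)*(-410 + 1/(66 + E(-18))) = (364 - 393)*(-410 + 1/(66 + (-3 + 2*(-18)² + 46*(-18)))) = -29*(-410 + 1/(66 + (-3 + 2*324 - 828))) = -29*(-410 + 1/(66 + (-3 + 648 - 828))) = -29*(-410 + 1/(66 - 183)) = -29*(-410 + 1/(-117)) = -29*(-410 - 1/117) = -29*(-47971/117) = 1391159/117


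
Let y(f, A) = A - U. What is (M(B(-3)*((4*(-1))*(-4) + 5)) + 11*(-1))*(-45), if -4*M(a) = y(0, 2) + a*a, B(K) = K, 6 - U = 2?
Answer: 180495/4 ≈ 45124.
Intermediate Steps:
U = 4 (U = 6 - 1*2 = 6 - 2 = 4)
y(f, A) = -4 + A (y(f, A) = A - 1*4 = A - 4 = -4 + A)
M(a) = 1/2 - a**2/4 (M(a) = -((-4 + 2) + a*a)/4 = -(-2 + a**2)/4 = 1/2 - a**2/4)
(M(B(-3)*((4*(-1))*(-4) + 5)) + 11*(-1))*(-45) = ((1/2 - 9*((4*(-1))*(-4) + 5)**2/4) + 11*(-1))*(-45) = ((1/2 - 9*(-4*(-4) + 5)**2/4) - 11)*(-45) = ((1/2 - 9*(16 + 5)**2/4) - 11)*(-45) = ((1/2 - (-3*21)**2/4) - 11)*(-45) = ((1/2 - 1/4*(-63)**2) - 11)*(-45) = ((1/2 - 1/4*3969) - 11)*(-45) = ((1/2 - 3969/4) - 11)*(-45) = (-3967/4 - 11)*(-45) = -4011/4*(-45) = 180495/4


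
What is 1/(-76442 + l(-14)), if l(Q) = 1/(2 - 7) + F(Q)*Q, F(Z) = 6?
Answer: -5/382631 ≈ -1.3067e-5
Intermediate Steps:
l(Q) = -⅕ + 6*Q (l(Q) = 1/(2 - 7) + 6*Q = 1/(-5) + 6*Q = -⅕ + 6*Q)
1/(-76442 + l(-14)) = 1/(-76442 + (-⅕ + 6*(-14))) = 1/(-76442 + (-⅕ - 84)) = 1/(-76442 - 421/5) = 1/(-382631/5) = -5/382631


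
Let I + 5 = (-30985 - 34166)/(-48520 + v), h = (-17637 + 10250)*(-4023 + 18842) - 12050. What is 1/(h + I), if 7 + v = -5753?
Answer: -54280/5942574769089 ≈ -9.1341e-9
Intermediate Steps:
v = -5760 (v = -7 - 5753 = -5760)
h = -109480003 (h = -7387*14819 - 12050 = -109467953 - 12050 = -109480003)
I = -206249/54280 (I = -5 + (-30985 - 34166)/(-48520 - 5760) = -5 - 65151/(-54280) = -5 - 65151*(-1/54280) = -5 + 65151/54280 = -206249/54280 ≈ -3.7997)
1/(h + I) = 1/(-109480003 - 206249/54280) = 1/(-5942574769089/54280) = -54280/5942574769089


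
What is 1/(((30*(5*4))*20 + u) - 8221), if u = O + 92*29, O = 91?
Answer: 1/6538 ≈ 0.00015295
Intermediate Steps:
u = 2759 (u = 91 + 92*29 = 91 + 2668 = 2759)
1/(((30*(5*4))*20 + u) - 8221) = 1/(((30*(5*4))*20 + 2759) - 8221) = 1/(((30*20)*20 + 2759) - 8221) = 1/((600*20 + 2759) - 8221) = 1/((12000 + 2759) - 8221) = 1/(14759 - 8221) = 1/6538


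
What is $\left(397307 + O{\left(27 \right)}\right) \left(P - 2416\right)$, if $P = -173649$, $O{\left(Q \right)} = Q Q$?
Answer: $-70080208340$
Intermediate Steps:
$O{\left(Q \right)} = Q^{2}$
$\left(397307 + O{\left(27 \right)}\right) \left(P - 2416\right) = \left(397307 + 27^{2}\right) \left(-173649 - 2416\right) = \left(397307 + 729\right) \left(-176065\right) = 398036 \left(-176065\right) = -70080208340$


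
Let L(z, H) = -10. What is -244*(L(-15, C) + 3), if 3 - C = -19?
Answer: 1708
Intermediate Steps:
C = 22 (C = 3 - 1*(-19) = 3 + 19 = 22)
-244*(L(-15, C) + 3) = -244*(-10 + 3) = -244*(-7) = 1708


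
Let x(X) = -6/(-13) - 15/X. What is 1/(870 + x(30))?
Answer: 26/22619 ≈ 0.0011495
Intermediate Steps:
x(X) = 6/13 - 15/X (x(X) = -6*(-1/13) - 15/X = 6/13 - 15/X)
1/(870 + x(30)) = 1/(870 + (6/13 - 15/30)) = 1/(870 + (6/13 - 15*1/30)) = 1/(870 + (6/13 - ½)) = 1/(870 - 1/26) = 1/(22619/26) = 26/22619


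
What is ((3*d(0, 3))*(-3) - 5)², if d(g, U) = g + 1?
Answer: 196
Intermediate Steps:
d(g, U) = 1 + g
((3*d(0, 3))*(-3) - 5)² = ((3*(1 + 0))*(-3) - 5)² = ((3*1)*(-3) - 5)² = (3*(-3) - 5)² = (-9 - 5)² = (-14)² = 196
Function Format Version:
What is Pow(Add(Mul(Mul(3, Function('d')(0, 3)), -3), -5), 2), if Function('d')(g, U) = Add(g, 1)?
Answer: 196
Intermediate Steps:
Function('d')(g, U) = Add(1, g)
Pow(Add(Mul(Mul(3, Function('d')(0, 3)), -3), -5), 2) = Pow(Add(Mul(Mul(3, Add(1, 0)), -3), -5), 2) = Pow(Add(Mul(Mul(3, 1), -3), -5), 2) = Pow(Add(Mul(3, -3), -5), 2) = Pow(Add(-9, -5), 2) = Pow(-14, 2) = 196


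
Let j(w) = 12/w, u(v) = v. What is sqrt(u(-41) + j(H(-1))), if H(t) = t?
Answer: I*sqrt(53) ≈ 7.2801*I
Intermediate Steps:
sqrt(u(-41) + j(H(-1))) = sqrt(-41 + 12/(-1)) = sqrt(-41 + 12*(-1)) = sqrt(-41 - 12) = sqrt(-53) = I*sqrt(53)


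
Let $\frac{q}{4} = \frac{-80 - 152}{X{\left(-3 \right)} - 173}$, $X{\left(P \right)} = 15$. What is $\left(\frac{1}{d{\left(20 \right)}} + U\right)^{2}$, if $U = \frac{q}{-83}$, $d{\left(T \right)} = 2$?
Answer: $\frac{31685641}{171976996} \approx 0.18424$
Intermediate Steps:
$q = \frac{464}{79}$ ($q = 4 \frac{-80 - 152}{15 - 173} = 4 \left(- \frac{232}{-158}\right) = 4 \left(\left(-232\right) \left(- \frac{1}{158}\right)\right) = 4 \cdot \frac{116}{79} = \frac{464}{79} \approx 5.8734$)
$U = - \frac{464}{6557}$ ($U = \frac{464}{79 \left(-83\right)} = \frac{464}{79} \left(- \frac{1}{83}\right) = - \frac{464}{6557} \approx -0.070764$)
$\left(\frac{1}{d{\left(20 \right)}} + U\right)^{2} = \left(\frac{1}{2} - \frac{464}{6557}\right)^{2} = \left(\frac{5629}{13114}\right)^{2} = \frac{31685641}{171976996}$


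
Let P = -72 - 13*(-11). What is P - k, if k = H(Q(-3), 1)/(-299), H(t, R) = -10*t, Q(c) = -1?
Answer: 21239/299 ≈ 71.033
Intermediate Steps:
P = 71 (P = -72 - 1*(-143) = -72 + 143 = 71)
k = -10/299 (k = -10*(-1)/(-299) = 10*(-1/299) = -10/299 ≈ -0.033445)
P - k = 71 - 1*(-10/299) = 71 + 10/299 = 21239/299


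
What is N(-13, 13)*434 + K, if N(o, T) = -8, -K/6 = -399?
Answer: -1078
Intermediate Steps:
K = 2394 (K = -6*(-399) = 2394)
N(-13, 13)*434 + K = -8*434 + 2394 = -3472 + 2394 = -1078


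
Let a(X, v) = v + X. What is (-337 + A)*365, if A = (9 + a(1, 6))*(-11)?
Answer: -187245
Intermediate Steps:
a(X, v) = X + v
A = -176 (A = (9 + (1 + 6))*(-11) = (9 + 7)*(-11) = 16*(-11) = -176)
(-337 + A)*365 = (-337 - 176)*365 = -513*365 = -187245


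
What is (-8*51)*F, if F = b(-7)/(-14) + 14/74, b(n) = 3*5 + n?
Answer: 40392/259 ≈ 155.95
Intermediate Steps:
b(n) = 15 + n
F = -99/259 (F = (15 - 7)/(-14) + 14/74 = 8*(-1/14) + 14*(1/74) = -4/7 + 7/37 = -99/259 ≈ -0.38224)
(-8*51)*F = -8*51*(-99/259) = -408*(-99/259) = 40392/259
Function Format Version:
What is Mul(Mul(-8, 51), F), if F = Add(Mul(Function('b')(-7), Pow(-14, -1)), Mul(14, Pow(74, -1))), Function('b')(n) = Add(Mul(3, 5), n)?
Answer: Rational(40392, 259) ≈ 155.95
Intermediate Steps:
Function('b')(n) = Add(15, n)
F = Rational(-99, 259) (F = Add(Mul(Add(15, -7), Pow(-14, -1)), Mul(14, Pow(74, -1))) = Add(Mul(8, Rational(-1, 14)), Mul(14, Rational(1, 74))) = Add(Rational(-4, 7), Rational(7, 37)) = Rational(-99, 259) ≈ -0.38224)
Mul(Mul(-8, 51), F) = Mul(Mul(-8, 51), Rational(-99, 259)) = Mul(-408, Rational(-99, 259)) = Rational(40392, 259)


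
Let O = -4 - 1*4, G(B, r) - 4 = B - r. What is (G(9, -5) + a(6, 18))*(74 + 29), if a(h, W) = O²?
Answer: 8446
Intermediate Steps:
G(B, r) = 4 + B - r (G(B, r) = 4 + (B - r) = 4 + B - r)
O = -8 (O = -4 - 4 = -8)
a(h, W) = 64 (a(h, W) = (-8)² = 64)
(G(9, -5) + a(6, 18))*(74 + 29) = ((4 + 9 - 1*(-5)) + 64)*(74 + 29) = ((4 + 9 + 5) + 64)*103 = (18 + 64)*103 = 82*103 = 8446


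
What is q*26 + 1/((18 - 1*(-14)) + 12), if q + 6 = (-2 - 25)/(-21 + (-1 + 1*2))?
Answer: -26593/220 ≈ -120.88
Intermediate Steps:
q = -93/20 (q = -6 + (-2 - 25)/(-21 + (-1 + 1*2)) = -6 - 27/(-21 + (-1 + 2)) = -6 - 27/(-21 + 1) = -6 - 27/(-20) = -6 - 27*(-1/20) = -6 + 27/20 = -93/20 ≈ -4.6500)
q*26 + 1/((18 - 1*(-14)) + 12) = -93/20*26 + 1/((18 - 1*(-14)) + 12) = -1209/10 + 1/((18 + 14) + 12) = -1209/10 + 1/(32 + 12) = -1209/10 + 1/44 = -26593/220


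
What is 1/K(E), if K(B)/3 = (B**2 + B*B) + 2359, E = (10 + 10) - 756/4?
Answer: 1/178443 ≈ 5.6040e-6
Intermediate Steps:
E = -169 (E = 20 - 756/4 = 20 - 27*7 = 20 - 189 = -169)
K(B) = 7077 + 6*B**2 (K(B) = 3*((B**2 + B*B) + 2359) = 3*((B**2 + B**2) + 2359) = 3*(2*B**2 + 2359) = 3*(2359 + 2*B**2) = 7077 + 6*B**2)
1/K(E) = 1/(7077 + 6*(-169)**2) = 1/(7077 + 6*28561) = 1/(7077 + 171366) = 1/178443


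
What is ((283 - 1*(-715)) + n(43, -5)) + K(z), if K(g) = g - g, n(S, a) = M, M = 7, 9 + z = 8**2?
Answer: 1005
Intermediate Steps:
z = 55 (z = -9 + 8**2 = -9 + 64 = 55)
n(S, a) = 7
K(g) = 0
((283 - 1*(-715)) + n(43, -5)) + K(z) = ((283 - 1*(-715)) + 7) + 0 = ((283 + 715) + 7) + 0 = (998 + 7) + 0 = 1005 + 0 = 1005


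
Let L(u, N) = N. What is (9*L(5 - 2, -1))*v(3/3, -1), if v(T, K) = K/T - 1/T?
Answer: 18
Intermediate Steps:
v(T, K) = -1/T + K/T
(9*L(5 - 2, -1))*v(3/3, -1) = (9*(-1))*((-1 - 1)/((3/3))) = -9*(-2)/(3*(⅓)) = -9*(-2)/1 = -9*(-2) = 18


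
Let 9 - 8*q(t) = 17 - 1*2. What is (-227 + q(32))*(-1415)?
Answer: 1289065/4 ≈ 3.2227e+5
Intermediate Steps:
q(t) = -¾ (q(t) = 9/8 - (17 - 1*2)/8 = 9/8 - (17 - 2)/8 = 9/8 - ⅛*15 = 9/8 - 15/8 = -¾)
(-227 + q(32))*(-1415) = (-227 - ¾)*(-1415) = -911/4*(-1415) = 1289065/4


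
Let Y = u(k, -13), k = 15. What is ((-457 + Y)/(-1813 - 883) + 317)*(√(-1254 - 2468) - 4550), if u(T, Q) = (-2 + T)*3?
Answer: -972619375/674 + 427525*I*√3722/1348 ≈ -1.4431e+6 + 19349.0*I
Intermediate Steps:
u(T, Q) = -6 + 3*T
Y = 39 (Y = -6 + 3*15 = -6 + 45 = 39)
((-457 + Y)/(-1813 - 883) + 317)*(√(-1254 - 2468) - 4550) = ((-457 + 39)/(-1813 - 883) + 317)*(√(-1254 - 2468) - 4550) = (-418/(-2696) + 317)*(√(-3722) - 4550) = (-418*(-1/2696) + 317)*(I*√3722 - 4550) = (209/1348 + 317)*(-4550 + I*√3722) = 427525*(-4550 + I*√3722)/1348 = -972619375/674 + 427525*I*√3722/1348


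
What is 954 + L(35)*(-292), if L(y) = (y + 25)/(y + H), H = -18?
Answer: -1302/17 ≈ -76.588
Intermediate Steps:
L(y) = (25 + y)/(-18 + y) (L(y) = (y + 25)/(y - 18) = (25 + y)/(-18 + y))
954 + L(35)*(-292) = 954 + ((25 + 35)/(-18 + 35))*(-292) = 954 + (60/17)*(-292) = 954 - 17520/17 = -1302/17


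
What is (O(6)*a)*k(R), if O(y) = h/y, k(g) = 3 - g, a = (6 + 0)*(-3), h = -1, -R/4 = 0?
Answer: 9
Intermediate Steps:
R = 0 (R = -4*0 = 0)
a = -18 (a = 6*(-3) = -18)
O(y) = -1/y
(O(6)*a)*k(R) = (-1/6*(-18))*(3 - 1*0) = (-1*1/6*(-18))*(3 + 0) = -1/6*(-18)*3 = 3*3 = 9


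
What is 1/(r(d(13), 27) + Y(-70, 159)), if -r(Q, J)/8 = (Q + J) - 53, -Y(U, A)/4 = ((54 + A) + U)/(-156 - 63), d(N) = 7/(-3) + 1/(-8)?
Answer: 219/50431 ≈ 0.0043426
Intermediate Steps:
d(N) = -59/24 (d(N) = 7*(-⅓) + 1*(-⅛) = -7/3 - ⅛ = -59/24)
Y(U, A) = 72/73 + 4*A/219 + 4*U/219 (Y(U, A) = -4*((54 + A) + U)/(-156 - 63) = -4*(54 + A + U)/(-219) = -4*(54 + A + U)*(-1)/219 = -4*(-18/73 - A/219 - U/219) = 72/73 + 4*A/219 + 4*U/219)
r(Q, J) = 424 - 8*J - 8*Q (r(Q, J) = -8*((Q + J) - 53) = -8*((J + Q) - 53) = -8*(-53 + J + Q) = 424 - 8*J - 8*Q)
1/(r(d(13), 27) + Y(-70, 159)) = 1/((424 - 8*27 - 8*(-59/24)) + (72/73 + (4/219)*159 + (4/219)*(-70))) = 1/((424 - 216 + 59/3) + (72/73 + 212/73 - 280/219)) = 1/(683/3 + 572/219) = 1/(50431/219) = 219/50431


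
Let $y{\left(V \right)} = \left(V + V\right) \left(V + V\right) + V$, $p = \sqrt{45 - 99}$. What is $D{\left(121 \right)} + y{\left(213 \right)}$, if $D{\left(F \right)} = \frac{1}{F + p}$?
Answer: $\frac{2669919976}{14695} - \frac{3 i \sqrt{6}}{14695} \approx 1.8169 \cdot 10^{5} - 0.00050007 i$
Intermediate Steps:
$p = 3 i \sqrt{6}$ ($p = \sqrt{-54} = 3 i \sqrt{6} \approx 7.3485 i$)
$y{\left(V \right)} = V + 4 V^{2}$ ($y{\left(V \right)} = 2 V 2 V + V = 4 V^{2} + V = V + 4 V^{2}$)
$D{\left(F \right)} = \frac{1}{F + 3 i \sqrt{6}}$
$D{\left(121 \right)} + y{\left(213 \right)} = \frac{1}{121 + 3 i \sqrt{6}} + 213 \left(1 + 4 \cdot 213\right) = \frac{1}{121 + 3 i \sqrt{6}} + 213 \left(1 + 852\right) = \frac{1}{121 + 3 i \sqrt{6}} + 213 \cdot 853 = \frac{1}{121 + 3 i \sqrt{6}} + 181689 = 181689 + \frac{1}{121 + 3 i \sqrt{6}}$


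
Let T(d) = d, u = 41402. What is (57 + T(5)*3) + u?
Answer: 41474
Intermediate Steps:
(57 + T(5)*3) + u = (57 + 5*3) + 41402 = (57 + 15) + 41402 = 72 + 41402 = 41474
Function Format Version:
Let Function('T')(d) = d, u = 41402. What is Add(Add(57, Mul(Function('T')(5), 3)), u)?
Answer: 41474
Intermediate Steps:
Add(Add(57, Mul(Function('T')(5), 3)), u) = Add(Add(57, Mul(5, 3)), 41402) = Add(Add(57, 15), 41402) = Add(72, 41402) = 41474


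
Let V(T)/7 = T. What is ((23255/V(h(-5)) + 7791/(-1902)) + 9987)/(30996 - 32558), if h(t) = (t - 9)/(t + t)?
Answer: -383847239/48525092 ≈ -7.9103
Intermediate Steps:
h(t) = (-9 + t)/(2*t) (h(t) = (-9 + t)/((2*t)) = (-9 + t)*(1/(2*t)) = (-9 + t)/(2*t))
V(T) = 7*T
((23255/V(h(-5)) + 7791/(-1902)) + 9987)/(30996 - 32558) = ((23255/((7*((1/2)*(-9 - 5)/(-5)))) + 7791/(-1902)) + 9987)/(30996 - 32558) = ((23255/((7*((1/2)*(-1/5)*(-14)))) + 7791*(-1/1902)) + 9987)/(-1562) = ((23255/((7*(7/5))) - 2597/634) + 9987)*(-1/1562) = ((23255/(49/5) - 2597/634) + 9987)*(-1/1562) = ((23255*(5/49) - 2597/634) + 9987)*(-1/1562) = ((116275/49 - 2597/634) + 9987)*(-1/1562) = (73591097/31066 + 9987)*(-1/1562) = (383847239/31066)*(-1/1562) = -383847239/48525092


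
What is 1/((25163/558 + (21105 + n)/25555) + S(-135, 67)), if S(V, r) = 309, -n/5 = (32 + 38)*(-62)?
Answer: 2851938/1014633973 ≈ 0.0028108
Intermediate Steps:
n = 21700 (n = -5*(32 + 38)*(-62) = -350*(-62) = -5*(-4340) = 21700)
1/((25163/558 + (21105 + n)/25555) + S(-135, 67)) = 1/((25163/558 + (21105 + 21700)/25555) + 309) = 1/((25163*(1/558) + 42805*(1/25555)) + 309) = 1/((25163/558 + 8561/5111) + 309) = 1/(133385131/2851938 + 309) = 1/(1014633973/2851938) = 2851938/1014633973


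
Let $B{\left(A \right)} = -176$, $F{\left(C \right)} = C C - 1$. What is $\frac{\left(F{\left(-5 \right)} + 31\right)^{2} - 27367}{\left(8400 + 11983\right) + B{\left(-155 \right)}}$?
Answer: $- \frac{24342}{20207} \approx -1.2046$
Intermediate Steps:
$F{\left(C \right)} = -1 + C^{2}$ ($F{\left(C \right)} = C^{2} - 1 = -1 + C^{2}$)
$\frac{\left(F{\left(-5 \right)} + 31\right)^{2} - 27367}{\left(8400 + 11983\right) + B{\left(-155 \right)}} = \frac{\left(\left(-1 + \left(-5\right)^{2}\right) + 31\right)^{2} - 27367}{\left(8400 + 11983\right) - 176} = \frac{\left(\left(-1 + 25\right) + 31\right)^{2} - 27367}{20383 - 176} = \frac{\left(24 + 31\right)^{2} - 27367}{20207} = \left(55^{2} - 27367\right) \frac{1}{20207} = \left(3025 - 27367\right) \frac{1}{20207} = \left(-24342\right) \frac{1}{20207} = - \frac{24342}{20207}$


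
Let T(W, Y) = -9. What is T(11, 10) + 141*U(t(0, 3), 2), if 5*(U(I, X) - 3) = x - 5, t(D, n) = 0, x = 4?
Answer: 1929/5 ≈ 385.80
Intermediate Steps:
U(I, X) = 14/5 (U(I, X) = 3 + (4 - 5)/5 = 3 + (⅕)*(-1) = 3 - ⅕ = 14/5)
T(11, 10) + 141*U(t(0, 3), 2) = -9 + 141*(14/5) = -9 + 1974/5 = 1929/5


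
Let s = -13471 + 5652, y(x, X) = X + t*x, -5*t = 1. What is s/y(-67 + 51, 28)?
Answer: -39095/156 ≈ -250.61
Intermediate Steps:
t = -1/5 (t = -1/5*1 = -1/5 ≈ -0.20000)
y(x, X) = X - x/5
s = -7819
s/y(-67 + 51, 28) = -7819/(28 - (-67 + 51)/5) = -7819/(28 - 1/5*(-16)) = -7819/(28 + 16/5) = -7819/156/5 = -7819*5/156 = -39095/156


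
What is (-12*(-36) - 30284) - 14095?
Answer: -43947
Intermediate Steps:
(-12*(-36) - 30284) - 14095 = (432 - 30284) - 14095 = -29852 - 14095 = -43947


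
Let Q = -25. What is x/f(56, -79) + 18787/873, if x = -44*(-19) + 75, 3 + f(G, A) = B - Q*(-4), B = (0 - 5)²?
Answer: 223361/22698 ≈ 9.8406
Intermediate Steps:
B = 25 (B = (-5)² = 25)
f(G, A) = -78 (f(G, A) = -3 + (25 - (-25)*(-4)) = -3 + (25 - 1*100) = -3 + (25 - 100) = -3 - 75 = -78)
x = 911 (x = 836 + 75 = 911)
x/f(56, -79) + 18787/873 = 911/(-78) + 18787/873 = 911*(-1/78) + 18787*(1/873) = -911/78 + 18787/873 = 223361/22698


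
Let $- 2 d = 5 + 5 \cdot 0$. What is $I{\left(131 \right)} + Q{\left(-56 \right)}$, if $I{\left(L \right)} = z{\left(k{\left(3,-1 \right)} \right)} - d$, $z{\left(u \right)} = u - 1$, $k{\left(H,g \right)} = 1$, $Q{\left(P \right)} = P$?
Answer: $- \frac{107}{2} \approx -53.5$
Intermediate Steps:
$d = - \frac{5}{2}$ ($d = - \frac{5 + 5 \cdot 0}{2} = - \frac{5 + 0}{2} = \left(- \frac{1}{2}\right) 5 = - \frac{5}{2} \approx -2.5$)
$z{\left(u \right)} = -1 + u$ ($z{\left(u \right)} = u - 1 = -1 + u$)
$I{\left(L \right)} = \frac{5}{2}$ ($I{\left(L \right)} = \left(-1 + 1\right) - - \frac{5}{2} = 0 + \frac{5}{2} = \frac{5}{2}$)
$I{\left(131 \right)} + Q{\left(-56 \right)} = \frac{5}{2} - 56 = - \frac{107}{2}$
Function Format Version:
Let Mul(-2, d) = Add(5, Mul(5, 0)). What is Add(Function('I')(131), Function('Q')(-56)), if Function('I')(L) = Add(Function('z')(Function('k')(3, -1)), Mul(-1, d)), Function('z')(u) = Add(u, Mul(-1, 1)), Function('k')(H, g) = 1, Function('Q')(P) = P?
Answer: Rational(-107, 2) ≈ -53.500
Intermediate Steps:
d = Rational(-5, 2) (d = Mul(Rational(-1, 2), Add(5, Mul(5, 0))) = Mul(Rational(-1, 2), Add(5, 0)) = Mul(Rational(-1, 2), 5) = Rational(-5, 2) ≈ -2.5000)
Function('z')(u) = Add(-1, u) (Function('z')(u) = Add(u, -1) = Add(-1, u))
Function('I')(L) = Rational(5, 2) (Function('I')(L) = Add(Add(-1, 1), Mul(-1, Rational(-5, 2))) = Add(0, Rational(5, 2)) = Rational(5, 2))
Add(Function('I')(131), Function('Q')(-56)) = Add(Rational(5, 2), -56) = Rational(-107, 2)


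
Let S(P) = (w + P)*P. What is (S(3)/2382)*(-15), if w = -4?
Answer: 15/794 ≈ 0.018892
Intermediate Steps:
S(P) = P*(-4 + P) (S(P) = (-4 + P)*P = P*(-4 + P))
(S(3)/2382)*(-15) = ((3*(-4 + 3))/2382)*(-15) = ((3*(-1))*(1/2382))*(-15) = -3*1/2382*(-15) = -1/794*(-15) = 15/794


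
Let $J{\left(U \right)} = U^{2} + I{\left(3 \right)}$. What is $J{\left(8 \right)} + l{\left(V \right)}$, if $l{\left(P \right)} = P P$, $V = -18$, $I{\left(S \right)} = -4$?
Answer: $384$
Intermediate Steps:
$l{\left(P \right)} = P^{2}$
$J{\left(U \right)} = -4 + U^{2}$ ($J{\left(U \right)} = U^{2} - 4 = -4 + U^{2}$)
$J{\left(8 \right)} + l{\left(V \right)} = \left(-4 + 8^{2}\right) + \left(-18\right)^{2} = \left(-4 + 64\right) + 324 = 60 + 324 = 384$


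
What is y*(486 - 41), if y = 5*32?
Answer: 71200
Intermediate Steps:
y = 160
y*(486 - 41) = 160*(486 - 41) = 160*445 = 71200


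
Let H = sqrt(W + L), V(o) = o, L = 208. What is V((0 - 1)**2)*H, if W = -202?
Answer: sqrt(6) ≈ 2.4495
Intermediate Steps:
H = sqrt(6) (H = sqrt(-202 + 208) = sqrt(6) ≈ 2.4495)
V((0 - 1)**2)*H = (0 - 1)**2*sqrt(6) = (-1)**2*sqrt(6) = 1*sqrt(6) = sqrt(6)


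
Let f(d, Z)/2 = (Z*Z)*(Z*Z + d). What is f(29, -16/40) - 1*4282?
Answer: -2670418/625 ≈ -4272.7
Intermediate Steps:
f(d, Z) = 2*Z**2*(d + Z**2) (f(d, Z) = 2*((Z*Z)*(Z*Z + d)) = 2*(Z**2*(Z**2 + d)) = 2*(Z**2*(d + Z**2)) = 2*Z**2*(d + Z**2))
f(29, -16/40) - 1*4282 = 2*(-16/40)**2*(29 + (-16/40)**2) - 1*4282 = 2*(-16*1/40)**2*(29 + (-16*1/40)**2) - 4282 = 2*(-2/5)**2*(29 + (-2/5)**2) - 4282 = 2*(4/25)*(29 + 4/25) - 4282 = 2*(4/25)*(729/25) - 4282 = 5832/625 - 4282 = -2670418/625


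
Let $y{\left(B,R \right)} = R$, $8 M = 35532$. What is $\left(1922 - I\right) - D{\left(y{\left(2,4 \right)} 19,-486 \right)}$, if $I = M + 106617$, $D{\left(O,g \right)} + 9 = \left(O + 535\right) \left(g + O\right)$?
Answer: $\frac{282765}{2} \approx 1.4138 \cdot 10^{5}$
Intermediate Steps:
$M = \frac{8883}{2}$ ($M = \frac{1}{8} \cdot 35532 = \frac{8883}{2} \approx 4441.5$)
$D{\left(O,g \right)} = -9 + \left(535 + O\right) \left(O + g\right)$ ($D{\left(O,g \right)} = -9 + \left(O + 535\right) \left(g + O\right) = -9 + \left(535 + O\right) \left(O + g\right)$)
$I = \frac{222117}{2}$ ($I = \frac{8883}{2} + 106617 = \frac{222117}{2} \approx 1.1106 \cdot 10^{5}$)
$\left(1922 - I\right) - D{\left(y{\left(2,4 \right)} 19,-486 \right)} = \left(1922 - \frac{222117}{2}\right) - \left(-9 + \left(4 \cdot 19\right)^{2} + 535 \cdot 4 \cdot 19 + 535 \left(-486\right) + 4 \cdot 19 \left(-486\right)\right) = \left(1922 - \frac{222117}{2}\right) - \left(-9 + 76^{2} + 535 \cdot 76 - 260010 + 76 \left(-486\right)\right) = - \frac{218273}{2} - \left(-9 + 5776 + 40660 - 260010 - 36936\right) = - \frac{218273}{2} - -250519 = - \frac{218273}{2} + 250519 = \frac{282765}{2}$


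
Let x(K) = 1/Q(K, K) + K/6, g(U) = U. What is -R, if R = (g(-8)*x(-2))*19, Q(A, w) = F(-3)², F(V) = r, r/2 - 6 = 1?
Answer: -7334/147 ≈ -49.891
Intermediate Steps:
r = 14 (r = 12 + 2*1 = 12 + 2 = 14)
F(V) = 14
Q(A, w) = 196 (Q(A, w) = 14² = 196)
x(K) = 1/196 + K/6
R = 7334/147 (R = -8*(1/196 + (⅙)*(-2))*19 = -8*(1/196 - ⅓)*19 = -8*(-193/588)*19 = (386/147)*19 = 7334/147 ≈ 49.891)
-R = -1*7334/147 = -7334/147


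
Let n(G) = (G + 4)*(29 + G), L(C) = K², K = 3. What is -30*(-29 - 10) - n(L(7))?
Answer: 676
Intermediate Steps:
L(C) = 9 (L(C) = 3² = 9)
n(G) = (4 + G)*(29 + G)
-30*(-29 - 10) - n(L(7)) = -30*(-29 - 10) - (116 + 9² + 33*9) = -30*(-39) - (116 + 81 + 297) = 1170 - 1*494 = 1170 - 494 = 676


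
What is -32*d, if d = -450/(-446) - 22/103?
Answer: -584608/22969 ≈ -25.452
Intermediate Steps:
d = 18269/22969 (d = -450*(-1/446) - 22*1/103 = 225/223 - 22/103 = 18269/22969 ≈ 0.79538)
-32*d = -32*18269/22969 = -584608/22969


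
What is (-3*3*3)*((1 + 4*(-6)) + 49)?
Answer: -702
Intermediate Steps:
(-3*3*3)*((1 + 4*(-6)) + 49) = (-9*3)*((1 - 24) + 49) = -27*(-23 + 49) = -27*26 = -702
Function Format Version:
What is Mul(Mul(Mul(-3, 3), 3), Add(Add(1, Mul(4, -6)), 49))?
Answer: -702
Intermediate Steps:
Mul(Mul(Mul(-3, 3), 3), Add(Add(1, Mul(4, -6)), 49)) = Mul(Mul(-9, 3), Add(Add(1, -24), 49)) = Mul(-27, Add(-23, 49)) = Mul(-27, 26) = -702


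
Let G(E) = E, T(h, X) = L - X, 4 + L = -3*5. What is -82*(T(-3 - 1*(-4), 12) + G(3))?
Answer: 2296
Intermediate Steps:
L = -19 (L = -4 - 3*5 = -4 - 15 = -19)
T(h, X) = -19 - X
-82*(T(-3 - 1*(-4), 12) + G(3)) = -82*((-19 - 1*12) + 3) = -82*((-19 - 12) + 3) = -82*(-31 + 3) = -82*(-28) = 2296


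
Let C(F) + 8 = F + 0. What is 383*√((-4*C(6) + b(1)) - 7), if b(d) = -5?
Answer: 766*I ≈ 766.0*I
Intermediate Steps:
C(F) = -8 + F (C(F) = -8 + (F + 0) = -8 + F)
383*√((-4*C(6) + b(1)) - 7) = 383*√((-4*(-8 + 6) - 5) - 7) = 383*√((-4*(-2) - 5) - 7) = 383*√((8 - 5) - 7) = 383*√(3 - 7) = 383*√(-4) = 383*(2*I) = 766*I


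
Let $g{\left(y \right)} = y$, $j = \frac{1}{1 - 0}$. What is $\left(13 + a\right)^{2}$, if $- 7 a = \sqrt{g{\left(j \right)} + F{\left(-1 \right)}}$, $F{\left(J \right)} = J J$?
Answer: $\frac{\left(91 - \sqrt{2}\right)^{2}}{49} \approx 163.79$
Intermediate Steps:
$j = 1$ ($j = \frac{1}{1 + 0} = 1^{-1} = 1$)
$F{\left(J \right)} = J^{2}$
$a = - \frac{\sqrt{2}}{7}$ ($a = - \frac{\sqrt{1 + \left(-1\right)^{2}}}{7} = - \frac{\sqrt{1 + 1}}{7} = - \frac{\sqrt{2}}{7} \approx -0.20203$)
$\left(13 + a\right)^{2} = \left(13 - \frac{\sqrt{2}}{7}\right)^{2}$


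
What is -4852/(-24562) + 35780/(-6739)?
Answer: -423065366/82761659 ≈ -5.1119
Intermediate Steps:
-4852/(-24562) + 35780/(-6739) = -4852*(-1/24562) + 35780*(-1/6739) = 2426/12281 - 35780/6739 = -423065366/82761659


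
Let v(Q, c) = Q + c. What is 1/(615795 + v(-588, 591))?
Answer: 1/615798 ≈ 1.6239e-6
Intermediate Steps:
1/(615795 + v(-588, 591)) = 1/(615795 + (-588 + 591)) = 1/(615795 + 3) = 1/615798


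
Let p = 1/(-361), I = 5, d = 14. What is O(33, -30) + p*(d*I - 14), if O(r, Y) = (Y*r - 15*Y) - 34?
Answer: -207270/361 ≈ -574.16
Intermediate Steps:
O(r, Y) = -34 - 15*Y + Y*r (O(r, Y) = (-15*Y + Y*r) - 34 = -34 - 15*Y + Y*r)
p = -1/361 ≈ -0.0027701
O(33, -30) + p*(d*I - 14) = (-34 - 15*(-30) - 30*33) - (14*5 - 14)/361 = (-34 + 450 - 990) - (70 - 14)/361 = -574 - 1/361*56 = -574 - 56/361 = -207270/361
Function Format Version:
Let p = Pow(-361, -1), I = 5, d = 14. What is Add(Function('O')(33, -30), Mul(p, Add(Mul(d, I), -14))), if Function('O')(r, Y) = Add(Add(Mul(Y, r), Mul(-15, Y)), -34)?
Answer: Rational(-207270, 361) ≈ -574.16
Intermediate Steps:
Function('O')(r, Y) = Add(-34, Mul(-15, Y), Mul(Y, r)) (Function('O')(r, Y) = Add(Add(Mul(-15, Y), Mul(Y, r)), -34) = Add(-34, Mul(-15, Y), Mul(Y, r)))
p = Rational(-1, 361) ≈ -0.0027701
Add(Function('O')(33, -30), Mul(p, Add(Mul(d, I), -14))) = Add(Add(-34, Mul(-15, -30), Mul(-30, 33)), Mul(Rational(-1, 361), Add(Mul(14, 5), -14))) = Add(Add(-34, 450, -990), Mul(Rational(-1, 361), Add(70, -14))) = Add(-574, Mul(Rational(-1, 361), 56)) = Add(-574, Rational(-56, 361)) = Rational(-207270, 361)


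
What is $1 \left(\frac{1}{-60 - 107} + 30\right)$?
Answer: $\frac{5009}{167} \approx 29.994$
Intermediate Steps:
$1 \left(\frac{1}{-60 - 107} + 30\right) = 1 \left(\frac{1}{-167} + 30\right) = 1 \left(- \frac{1}{167} + 30\right) = 1 \cdot \frac{5009}{167} = \frac{5009}{167}$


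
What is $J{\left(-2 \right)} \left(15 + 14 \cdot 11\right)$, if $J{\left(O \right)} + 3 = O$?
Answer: $-845$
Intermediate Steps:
$J{\left(O \right)} = -3 + O$
$J{\left(-2 \right)} \left(15 + 14 \cdot 11\right) = \left(-3 - 2\right) \left(15 + 14 \cdot 11\right) = - 5 \left(15 + 154\right) = \left(-5\right) 169 = -845$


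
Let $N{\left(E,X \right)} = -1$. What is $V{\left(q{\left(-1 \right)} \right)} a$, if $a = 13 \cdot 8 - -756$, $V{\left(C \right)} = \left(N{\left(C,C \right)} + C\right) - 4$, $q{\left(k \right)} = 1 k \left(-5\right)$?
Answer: $0$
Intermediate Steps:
$q{\left(k \right)} = - 5 k$ ($q{\left(k \right)} = k \left(-5\right) = - 5 k$)
$V{\left(C \right)} = -5 + C$ ($V{\left(C \right)} = \left(-1 + C\right) - 4 = -5 + C$)
$a = 860$ ($a = 104 + 756 = 860$)
$V{\left(q{\left(-1 \right)} \right)} a = \left(-5 - -5\right) 860 = \left(-5 + 5\right) 860 = 0 \cdot 860 = 0$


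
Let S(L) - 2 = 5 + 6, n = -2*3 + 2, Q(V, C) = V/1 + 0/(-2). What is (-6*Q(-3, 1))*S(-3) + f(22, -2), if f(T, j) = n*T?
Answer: 146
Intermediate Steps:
Q(V, C) = V (Q(V, C) = V*1 + 0*(-½) = V + 0 = V)
n = -4 (n = -6 + 2 = -4)
S(L) = 13 (S(L) = 2 + (5 + 6) = 2 + 11 = 13)
f(T, j) = -4*T
(-6*Q(-3, 1))*S(-3) + f(22, -2) = -6*(-3)*13 - 4*22 = 18*13 - 88 = 234 - 88 = 146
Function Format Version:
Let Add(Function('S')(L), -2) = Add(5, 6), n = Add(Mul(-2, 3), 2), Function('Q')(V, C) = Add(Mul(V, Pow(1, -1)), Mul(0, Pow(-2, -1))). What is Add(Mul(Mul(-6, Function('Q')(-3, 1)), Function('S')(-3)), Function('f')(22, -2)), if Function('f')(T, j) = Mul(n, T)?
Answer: 146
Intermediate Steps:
Function('Q')(V, C) = V (Function('Q')(V, C) = Add(Mul(V, 1), Mul(0, Rational(-1, 2))) = Add(V, 0) = V)
n = -4 (n = Add(-6, 2) = -4)
Function('S')(L) = 13 (Function('S')(L) = Add(2, Add(5, 6)) = Add(2, 11) = 13)
Function('f')(T, j) = Mul(-4, T)
Add(Mul(Mul(-6, Function('Q')(-3, 1)), Function('S')(-3)), Function('f')(22, -2)) = Add(Mul(Mul(-6, -3), 13), Mul(-4, 22)) = Add(Mul(18, 13), -88) = Add(234, -88) = 146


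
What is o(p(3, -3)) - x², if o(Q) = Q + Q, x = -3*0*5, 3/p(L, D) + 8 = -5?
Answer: -6/13 ≈ -0.46154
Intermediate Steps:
p(L, D) = -3/13 (p(L, D) = 3/(-8 - 5) = 3/(-13) = 3*(-1/13) = -3/13)
x = 0 (x = 0*5 = 0)
o(Q) = 2*Q
o(p(3, -3)) - x² = 2*(-3/13) - 1*0² = -6/13 - 1*0 = -6/13 + 0 = -6/13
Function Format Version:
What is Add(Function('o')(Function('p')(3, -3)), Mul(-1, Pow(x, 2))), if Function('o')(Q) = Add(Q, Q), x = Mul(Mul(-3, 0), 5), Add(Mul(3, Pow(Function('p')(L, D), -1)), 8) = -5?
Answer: Rational(-6, 13) ≈ -0.46154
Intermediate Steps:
Function('p')(L, D) = Rational(-3, 13) (Function('p')(L, D) = Mul(3, Pow(Add(-8, -5), -1)) = Mul(3, Pow(-13, -1)) = Mul(3, Rational(-1, 13)) = Rational(-3, 13))
x = 0 (x = Mul(0, 5) = 0)
Function('o')(Q) = Mul(2, Q)
Add(Function('o')(Function('p')(3, -3)), Mul(-1, Pow(x, 2))) = Add(Mul(2, Rational(-3, 13)), Mul(-1, Pow(0, 2))) = Add(Rational(-6, 13), Mul(-1, 0)) = Add(Rational(-6, 13), 0) = Rational(-6, 13)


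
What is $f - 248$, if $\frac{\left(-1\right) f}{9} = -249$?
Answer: $1993$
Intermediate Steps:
$f = 2241$ ($f = \left(-9\right) \left(-249\right) = 2241$)
$f - 248 = 2241 - 248 = 1993$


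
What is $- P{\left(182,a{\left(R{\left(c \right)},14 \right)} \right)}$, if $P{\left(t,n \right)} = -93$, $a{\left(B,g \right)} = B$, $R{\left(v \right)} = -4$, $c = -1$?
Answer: $93$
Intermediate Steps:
$- P{\left(182,a{\left(R{\left(c \right)},14 \right)} \right)} = \left(-1\right) \left(-93\right) = 93$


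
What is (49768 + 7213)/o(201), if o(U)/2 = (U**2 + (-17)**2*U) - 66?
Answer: 56981/196848 ≈ 0.28947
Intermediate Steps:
o(U) = -132 + 2*U**2 + 578*U (o(U) = 2*((U**2 + (-17)**2*U) - 66) = 2*((U**2 + 289*U) - 66) = 2*(-66 + U**2 + 289*U) = -132 + 2*U**2 + 578*U)
(49768 + 7213)/o(201) = (49768 + 7213)/(-132 + 2*201**2 + 578*201) = 56981/(-132 + 2*40401 + 116178) = 56981/(-132 + 80802 + 116178) = 56981/196848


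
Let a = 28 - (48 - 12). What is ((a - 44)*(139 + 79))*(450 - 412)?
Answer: -430768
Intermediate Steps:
a = -8 (a = 28 - 1*36 = 28 - 36 = -8)
((a - 44)*(139 + 79))*(450 - 412) = ((-8 - 44)*(139 + 79))*(450 - 412) = -52*218*38 = -11336*38 = -430768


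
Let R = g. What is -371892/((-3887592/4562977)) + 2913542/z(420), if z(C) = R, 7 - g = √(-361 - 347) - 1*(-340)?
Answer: 5155584351699701/12051211234 + 5827084*I*√177/111597 ≈ 4.2781e+5 + 694.68*I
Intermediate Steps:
g = -333 - 2*I*√177 (g = 7 - (√(-361 - 347) - 1*(-340)) = 7 - (√(-708) + 340) = 7 - (2*I*√177 + 340) = 7 - (340 + 2*I*√177) = 7 + (-340 - 2*I*√177) = -333 - 2*I*√177 ≈ -333.0 - 26.608*I)
R = -333 - 2*I*√177 ≈ -333.0 - 26.608*I
z(C) = -333 - 2*I*√177
-371892/((-3887592/4562977)) + 2913542/z(420) = -371892/((-3887592/4562977)) + 2913542/(-333 - 2*I*√177) = -371892/((-3887592*1/4562977)) + 2913542/(-333 - 2*I*√177) = -371892/(-3887592/4562977) + 2913542/(-333 - 2*I*√177) = -371892*(-4562977/3887592) + 2913542/(-333 - 2*I*√177) = 141411220207/323966 + 2913542/(-333 - 2*I*√177)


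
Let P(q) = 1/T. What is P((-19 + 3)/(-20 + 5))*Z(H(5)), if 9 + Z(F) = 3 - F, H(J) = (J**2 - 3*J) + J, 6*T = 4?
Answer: -63/2 ≈ -31.500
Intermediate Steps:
T = 2/3 (T = (1/6)*4 = 2/3 ≈ 0.66667)
P(q) = 3/2 (P(q) = 1/(2/3) = 3/2)
H(J) = J**2 - 2*J
Z(F) = -6 - F (Z(F) = -9 + (3 - F) = -6 - F)
P((-19 + 3)/(-20 + 5))*Z(H(5)) = 3*(-6 - 5*(-2 + 5))/2 = 3*(-6 - 5*3)/2 = 3*(-6 - 1*15)/2 = 3*(-6 - 15)/2 = (3/2)*(-21) = -63/2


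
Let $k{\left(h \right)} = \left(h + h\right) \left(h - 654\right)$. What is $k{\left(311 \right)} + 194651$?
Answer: $-18695$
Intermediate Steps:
$k{\left(h \right)} = 2 h \left(-654 + h\right)$
$k{\left(311 \right)} + 194651 = 2 \cdot 311 \left(-654 + 311\right) + 194651 = 2 \cdot 311 \left(-343\right) + 194651 = -213346 + 194651 = -18695$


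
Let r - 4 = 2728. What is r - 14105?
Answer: -11373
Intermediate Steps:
r = 2732 (r = 4 + 2728 = 2732)
r - 14105 = 2732 - 14105 = -11373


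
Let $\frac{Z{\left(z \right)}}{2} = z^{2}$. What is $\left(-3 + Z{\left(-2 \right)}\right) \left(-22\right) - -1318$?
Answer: $1208$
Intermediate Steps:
$Z{\left(z \right)} = 2 z^{2}$
$\left(-3 + Z{\left(-2 \right)}\right) \left(-22\right) - -1318 = \left(-3 + 2 \left(-2\right)^{2}\right) \left(-22\right) - -1318 = \left(-3 + 2 \cdot 4\right) \left(-22\right) + 1318 = \left(-3 + 8\right) \left(-22\right) + 1318 = 5 \left(-22\right) + 1318 = -110 + 1318 = 1208$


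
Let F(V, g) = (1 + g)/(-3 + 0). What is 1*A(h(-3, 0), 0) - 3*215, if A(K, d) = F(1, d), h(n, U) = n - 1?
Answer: -1936/3 ≈ -645.33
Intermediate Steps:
F(V, g) = -⅓ - g/3 (F(V, g) = (1 + g)/(-3) = (1 + g)*(-⅓) = -⅓ - g/3)
h(n, U) = -1 + n
A(K, d) = -⅓ - d/3
1*A(h(-3, 0), 0) - 3*215 = 1*(-⅓ - ⅓*0) - 3*215 = 1*(-⅓ + 0) - 645 = 1*(-⅓) - 645 = -⅓ - 645 = -1936/3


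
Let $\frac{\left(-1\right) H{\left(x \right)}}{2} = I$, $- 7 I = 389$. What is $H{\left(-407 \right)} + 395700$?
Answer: $\frac{2770678}{7} \approx 3.9581 \cdot 10^{5}$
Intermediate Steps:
$I = - \frac{389}{7}$ ($I = \left(- \frac{1}{7}\right) 389 = - \frac{389}{7} \approx -55.571$)
$H{\left(x \right)} = \frac{778}{7}$ ($H{\left(x \right)} = \left(-2\right) \left(- \frac{389}{7}\right) = \frac{778}{7}$)
$H{\left(-407 \right)} + 395700 = \frac{778}{7} + 395700 = \frac{2770678}{7}$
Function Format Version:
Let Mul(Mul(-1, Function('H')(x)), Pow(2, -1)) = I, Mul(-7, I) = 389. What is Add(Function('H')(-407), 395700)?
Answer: Rational(2770678, 7) ≈ 3.9581e+5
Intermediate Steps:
I = Rational(-389, 7) (I = Mul(Rational(-1, 7), 389) = Rational(-389, 7) ≈ -55.571)
Function('H')(x) = Rational(778, 7) (Function('H')(x) = Mul(-2, Rational(-389, 7)) = Rational(778, 7))
Add(Function('H')(-407), 395700) = Add(Rational(778, 7), 395700) = Rational(2770678, 7)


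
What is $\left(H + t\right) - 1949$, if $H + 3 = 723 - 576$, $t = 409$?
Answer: $-1396$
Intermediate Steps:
$H = 144$ ($H = -3 + \left(723 - 576\right) = -3 + 147 = 144$)
$\left(H + t\right) - 1949 = \left(144 + 409\right) - 1949 = 553 - 1949 = -1396$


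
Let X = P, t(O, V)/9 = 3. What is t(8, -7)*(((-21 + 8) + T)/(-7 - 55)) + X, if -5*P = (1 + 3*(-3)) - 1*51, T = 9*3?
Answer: 884/155 ≈ 5.7032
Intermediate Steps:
t(O, V) = 27 (t(O, V) = 9*3 = 27)
T = 27
P = 59/5 (P = -((1 + 3*(-3)) - 1*51)/5 = -((1 - 9) - 51)/5 = -(-8 - 51)/5 = -⅕*(-59) = 59/5 ≈ 11.800)
X = 59/5 ≈ 11.800
t(8, -7)*(((-21 + 8) + T)/(-7 - 55)) + X = 27*(((-21 + 8) + 27)/(-7 - 55)) + 59/5 = 27*((-13 + 27)/(-62)) + 59/5 = 27*(14*(-1/62)) + 59/5 = 27*(-7/31) + 59/5 = -189/31 + 59/5 = 884/155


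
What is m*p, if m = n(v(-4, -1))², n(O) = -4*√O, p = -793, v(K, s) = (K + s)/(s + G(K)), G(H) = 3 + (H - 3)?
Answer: -12688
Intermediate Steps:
G(H) = H (G(H) = 3 + (-3 + H) = H)
v(K, s) = 1 (v(K, s) = (K + s)/(s + K) = (K + s)/(K + s) = 1)
m = 16 (m = (-4*√1)² = (-4*1)² = (-4)² = 16)
m*p = 16*(-793) = -12688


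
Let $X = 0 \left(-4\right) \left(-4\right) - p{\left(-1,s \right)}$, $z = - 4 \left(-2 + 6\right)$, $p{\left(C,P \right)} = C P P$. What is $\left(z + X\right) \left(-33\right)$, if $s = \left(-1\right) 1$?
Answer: $495$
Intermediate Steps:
$s = -1$
$p{\left(C,P \right)} = C P^{2}$
$z = -16$ ($z = \left(-4\right) 4 = -16$)
$X = 1$ ($X = 0 \left(-4\right) \left(-4\right) - - \left(-1\right)^{2} = 0 \left(-4\right) - \left(-1\right) 1 = 0 - -1 = 0 + 1 = 1$)
$\left(z + X\right) \left(-33\right) = \left(-16 + 1\right) \left(-33\right) = \left(-15\right) \left(-33\right) = 495$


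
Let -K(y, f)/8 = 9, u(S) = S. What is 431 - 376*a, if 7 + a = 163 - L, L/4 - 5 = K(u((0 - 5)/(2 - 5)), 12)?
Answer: -158993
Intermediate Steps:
K(y, f) = -72 (K(y, f) = -8*9 = -72)
L = -268 (L = 20 + 4*(-72) = 20 - 288 = -268)
a = 424 (a = -7 + (163 - 1*(-268)) = -7 + (163 + 268) = -7 + 431 = 424)
431 - 376*a = 431 - 376*424 = 431 - 159424 = -158993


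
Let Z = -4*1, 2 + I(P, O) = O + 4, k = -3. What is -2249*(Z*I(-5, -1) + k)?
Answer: 15743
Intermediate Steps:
I(P, O) = 2 + O (I(P, O) = -2 + (O + 4) = -2 + (4 + O) = 2 + O)
Z = -4
-2249*(Z*I(-5, -1) + k) = -2249*(-4*(2 - 1) - 3) = -2249*(-4*1 - 3) = -2249*(-4 - 3) = -2249*(-7) = 15743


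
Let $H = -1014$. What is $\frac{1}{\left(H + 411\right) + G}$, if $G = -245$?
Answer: $- \frac{1}{848} \approx -0.0011792$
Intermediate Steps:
$\frac{1}{\left(H + 411\right) + G} = \frac{1}{\left(-1014 + 411\right) - 245} = \frac{1}{-603 - 245} = \frac{1}{-848} = - \frac{1}{848}$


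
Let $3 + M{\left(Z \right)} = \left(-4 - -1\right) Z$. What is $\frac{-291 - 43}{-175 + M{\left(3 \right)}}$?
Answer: $\frac{334}{187} \approx 1.7861$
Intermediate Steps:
$M{\left(Z \right)} = -3 - 3 Z$ ($M{\left(Z \right)} = -3 + \left(-4 - -1\right) Z = -3 + \left(-4 + 1\right) Z = -3 - 3 Z$)
$\frac{-291 - 43}{-175 + M{\left(3 \right)}} = \frac{-291 - 43}{-175 - 12} = - \frac{334}{-175 - 12} = - \frac{334}{-187} = \left(-334\right) \left(- \frac{1}{187}\right) = \frac{334}{187}$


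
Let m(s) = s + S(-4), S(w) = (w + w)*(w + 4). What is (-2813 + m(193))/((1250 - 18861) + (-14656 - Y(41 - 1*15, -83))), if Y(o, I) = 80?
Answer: 2620/32347 ≈ 0.080997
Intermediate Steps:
S(w) = 2*w*(4 + w) (S(w) = (2*w)*(4 + w) = 2*w*(4 + w))
m(s) = s (m(s) = s + 2*(-4)*(4 - 4) = s + 2*(-4)*0 = s + 0 = s)
(-2813 + m(193))/((1250 - 18861) + (-14656 - Y(41 - 1*15, -83))) = (-2813 + 193)/((1250 - 18861) + (-14656 - 1*80)) = -2620/(-17611 + (-14656 - 80)) = -2620/(-17611 - 14736) = -2620/(-32347) = -2620*(-1/32347) = 2620/32347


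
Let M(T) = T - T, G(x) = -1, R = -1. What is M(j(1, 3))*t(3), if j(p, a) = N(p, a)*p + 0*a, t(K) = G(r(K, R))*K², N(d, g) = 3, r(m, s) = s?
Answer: 0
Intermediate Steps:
t(K) = -K²
j(p, a) = 3*p (j(p, a) = 3*p + 0*a = 3*p + 0 = 3*p)
M(T) = 0
M(j(1, 3))*t(3) = 0*(-1*3²) = 0*(-1*9) = 0*(-9) = 0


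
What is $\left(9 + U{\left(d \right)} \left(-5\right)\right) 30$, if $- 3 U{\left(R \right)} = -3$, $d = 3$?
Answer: $120$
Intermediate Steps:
$U{\left(R \right)} = 1$ ($U{\left(R \right)} = \left(- \frac{1}{3}\right) \left(-3\right) = 1$)
$\left(9 + U{\left(d \right)} \left(-5\right)\right) 30 = \left(9 + 1 \left(-5\right)\right) 30 = \left(9 - 5\right) 30 = 4 \cdot 30 = 120$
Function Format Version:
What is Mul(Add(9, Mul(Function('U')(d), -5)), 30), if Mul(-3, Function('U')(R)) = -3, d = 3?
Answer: 120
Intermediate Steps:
Function('U')(R) = 1 (Function('U')(R) = Mul(Rational(-1, 3), -3) = 1)
Mul(Add(9, Mul(Function('U')(d), -5)), 30) = Mul(Add(9, Mul(1, -5)), 30) = Mul(Add(9, -5), 30) = Mul(4, 30) = 120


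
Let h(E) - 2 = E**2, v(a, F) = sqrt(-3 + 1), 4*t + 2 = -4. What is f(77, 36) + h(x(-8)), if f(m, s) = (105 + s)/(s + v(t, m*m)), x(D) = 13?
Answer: 113517/649 - 141*I*sqrt(2)/1298 ≈ 174.91 - 0.15362*I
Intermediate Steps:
t = -3/2 (t = -1/2 + (1/4)*(-4) = -1/2 - 1 = -3/2 ≈ -1.5000)
v(a, F) = I*sqrt(2) (v(a, F) = sqrt(-2) = I*sqrt(2))
f(m, s) = (105 + s)/(s + I*sqrt(2))
h(E) = 2 + E**2
f(77, 36) + h(x(-8)) = (105 + 36)/(36 + I*sqrt(2)) + (2 + 13**2) = 141/(36 + I*sqrt(2)) + (2 + 169) = 141/(36 + I*sqrt(2)) + 171 = 171 + 141/(36 + I*sqrt(2))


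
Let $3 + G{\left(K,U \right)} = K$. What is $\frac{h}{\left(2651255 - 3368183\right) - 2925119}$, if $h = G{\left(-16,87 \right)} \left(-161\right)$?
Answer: $- \frac{3059}{3642047} \approx -0.00083991$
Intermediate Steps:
$G{\left(K,U \right)} = -3 + K$
$h = 3059$ ($h = \left(-3 - 16\right) \left(-161\right) = \left(-19\right) \left(-161\right) = 3059$)
$\frac{h}{\left(2651255 - 3368183\right) - 2925119} = \frac{3059}{\left(2651255 - 3368183\right) - 2925119} = \frac{3059}{-716928 - 2925119} = \frac{3059}{-3642047} = 3059 \left(- \frac{1}{3642047}\right) = - \frac{3059}{3642047}$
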